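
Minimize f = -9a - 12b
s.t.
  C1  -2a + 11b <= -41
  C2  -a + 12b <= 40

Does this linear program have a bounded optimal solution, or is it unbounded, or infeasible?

unbounded

From the feasible point (932/13, 121/13), moving in the direction (12, 1) keeps every constraint satisfied while f decreases without bound.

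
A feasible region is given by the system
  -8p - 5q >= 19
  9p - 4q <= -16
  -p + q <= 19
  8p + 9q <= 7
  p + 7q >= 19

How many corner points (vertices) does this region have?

Intersecting each pair of boundary lines and keeping only the points that satisfy every inequality leaves:
  (-103/16, 13/2)
  (-76/17, 57/17)
  (-164/17, 159/17)
  (-57/4, 19/4)

4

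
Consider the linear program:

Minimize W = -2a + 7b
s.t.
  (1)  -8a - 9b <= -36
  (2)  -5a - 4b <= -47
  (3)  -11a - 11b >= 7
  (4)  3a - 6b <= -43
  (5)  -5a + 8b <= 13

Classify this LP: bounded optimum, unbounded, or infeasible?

infeasible

The boundaries 3a - 6b = -43 and -5a + 8b = 13 meet at (133/3, 88/3), but that point violates -11a - 11b ≥ 7. Every candidate vertex is excluded by some other constraint, so the feasible region is empty.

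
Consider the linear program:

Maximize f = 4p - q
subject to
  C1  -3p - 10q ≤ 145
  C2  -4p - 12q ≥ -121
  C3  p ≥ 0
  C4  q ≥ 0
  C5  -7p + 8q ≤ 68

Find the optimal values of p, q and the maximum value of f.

Extreme points and f = 4p - q:
  (121/4, 0) → f = 121
  (38/29, 1119/116) → f = -511/116
  (0, 0) → f = 0
  (0, 17/2) → f = -17/2

p = 121/4, q = 0, maximum f = 121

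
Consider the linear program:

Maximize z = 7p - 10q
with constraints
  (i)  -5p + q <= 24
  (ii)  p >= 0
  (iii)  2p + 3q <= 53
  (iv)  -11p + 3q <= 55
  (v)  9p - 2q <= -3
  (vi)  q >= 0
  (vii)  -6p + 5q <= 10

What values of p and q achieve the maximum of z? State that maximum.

Extreme points and z = 7p - 10q:
  (0, 3/2) → z = -15
  (0, 2) → z = -20
  (5/33, 24/11) → z = -685/33

The binding constraints are p = 0 and 9p - 2q = -3.
Solving simultaneously gives p = 0, q = 3/2.

p = 0, q = 3/2, maximum z = -15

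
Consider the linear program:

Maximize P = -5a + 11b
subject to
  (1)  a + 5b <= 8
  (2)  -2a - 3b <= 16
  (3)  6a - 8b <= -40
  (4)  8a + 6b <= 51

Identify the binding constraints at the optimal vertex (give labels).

Extreme points and P = -5a + 11b:
  (-104/7, 32/7) → P = 872/7
  (-68/19, 44/19) → P = 824/19
  (-124/17, -8/17) → P = 532/17

The maximum is at (-104/7, 32/7). Substituting into each constraint, equality holds for (1) and (2); the remaining constraints have slack.

(1) and (2)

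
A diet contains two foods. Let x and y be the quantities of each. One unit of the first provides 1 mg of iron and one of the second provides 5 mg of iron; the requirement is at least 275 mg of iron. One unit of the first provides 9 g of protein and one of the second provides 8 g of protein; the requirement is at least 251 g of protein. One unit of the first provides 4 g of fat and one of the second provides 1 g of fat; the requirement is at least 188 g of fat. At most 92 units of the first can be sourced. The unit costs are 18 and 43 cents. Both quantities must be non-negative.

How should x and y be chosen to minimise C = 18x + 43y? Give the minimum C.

Vertices and C = 18x + 43y:
  (0, 188) → C = 8084
  (35, 48) → C = 2694
  (92, 183/5) → C = 16149/5
The feasible region is unbounded (it extends along (0, 1)), but C strictly increases along every unbounded feasible direction, so there is no improving ray and the minimum is attained at a vertex.

x = 35, y = 48, minimum C = 2694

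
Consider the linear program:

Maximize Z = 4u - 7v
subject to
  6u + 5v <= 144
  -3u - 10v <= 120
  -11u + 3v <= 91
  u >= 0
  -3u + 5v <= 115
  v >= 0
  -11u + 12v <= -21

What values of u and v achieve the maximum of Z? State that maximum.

u = 24, v = 0, maximum Z = 96

Feasible corners and Z = 4u - 7v:
  (24, 0) → Z = 96
  (1833/127, 1458/127) → Z = -2874/127
  (21/11, 0) → Z = 84/11

The binding constraints are 6u + 5v = 144 and v = 0.
Solving simultaneously gives u = 24, v = 0.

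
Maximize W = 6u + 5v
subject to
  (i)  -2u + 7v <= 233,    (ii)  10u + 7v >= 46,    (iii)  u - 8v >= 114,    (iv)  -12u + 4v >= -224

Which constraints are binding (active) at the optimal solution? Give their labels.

(iii) and (iv)

Vertices and W = 6u + 5v:
  (1166/87, -1094/87) → W = 1526/87
  (438/31, -422/31) → W = 518/31
  (334/23, -286/23) → W = 574/23

The maximum is at (334/23, -286/23). Substituting into each constraint, equality holds for (iii) and (iv); the remaining constraints have slack.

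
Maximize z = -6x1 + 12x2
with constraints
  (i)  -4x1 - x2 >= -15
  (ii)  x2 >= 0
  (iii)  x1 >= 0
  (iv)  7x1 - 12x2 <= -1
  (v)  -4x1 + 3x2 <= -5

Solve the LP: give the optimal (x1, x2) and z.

x1 = 25/8, x2 = 5/2, maximum z = 45/4

Corner points and z = -6x1 + 12x2:
  (179/55, 109/55) → z = 234/55
  (25/8, 5/2) → z = 45/4
  (7/3, 13/9) → z = 10/3

The optimum lies where -4x1 - x2 = -15 and -4x1 + 3x2 = -5.
Solving simultaneously gives x1 = 25/8, x2 = 5/2.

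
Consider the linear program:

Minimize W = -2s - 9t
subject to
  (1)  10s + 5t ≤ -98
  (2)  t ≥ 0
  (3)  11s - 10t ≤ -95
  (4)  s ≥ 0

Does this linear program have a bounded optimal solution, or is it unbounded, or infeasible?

infeasible

The boundaries 10s + 5t = -98 and t = 0 meet at (-49/5, 0), but that point violates s ≥ 0. Every candidate vertex is excluded by some other constraint, so the feasible region is empty.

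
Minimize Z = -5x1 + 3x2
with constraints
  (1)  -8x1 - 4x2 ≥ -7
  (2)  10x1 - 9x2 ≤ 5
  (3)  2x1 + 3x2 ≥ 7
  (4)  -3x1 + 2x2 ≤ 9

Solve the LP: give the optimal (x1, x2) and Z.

x1 = -7/16, x2 = 21/8, minimum Z = 161/16

Vertices and Z = -5x1 + 3x2:
  (-7/16, 21/8) → Z = 161/16
  (-11/14, 93/28) → Z = 389/28
  (-1, 3) → Z = 14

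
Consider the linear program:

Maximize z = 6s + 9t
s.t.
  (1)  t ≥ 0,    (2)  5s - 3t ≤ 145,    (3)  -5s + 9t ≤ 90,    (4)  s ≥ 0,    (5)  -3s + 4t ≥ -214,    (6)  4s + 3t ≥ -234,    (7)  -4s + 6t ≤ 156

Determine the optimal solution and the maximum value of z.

The binding constraints are 5s - 3t = 145 and -5s + 9t = 90.
Solving simultaneously gives s = 105/2, t = 235/6.

s = 105/2, t = 235/6, maximum z = 1335/2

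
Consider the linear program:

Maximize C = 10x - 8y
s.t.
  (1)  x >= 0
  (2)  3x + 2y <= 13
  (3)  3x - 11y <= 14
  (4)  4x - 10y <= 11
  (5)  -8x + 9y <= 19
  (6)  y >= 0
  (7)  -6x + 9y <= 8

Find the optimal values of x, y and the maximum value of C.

Vertices and C = 10x - 8y:
  (0, 0) → C = 0
  (0, 8/9) → C = -64/9
  (4, 1/2) → C = 36
  (101/39, 34/13) → C = 194/39
  (11/4, 0) → C = 55/2

x = 4, y = 1/2, maximum C = 36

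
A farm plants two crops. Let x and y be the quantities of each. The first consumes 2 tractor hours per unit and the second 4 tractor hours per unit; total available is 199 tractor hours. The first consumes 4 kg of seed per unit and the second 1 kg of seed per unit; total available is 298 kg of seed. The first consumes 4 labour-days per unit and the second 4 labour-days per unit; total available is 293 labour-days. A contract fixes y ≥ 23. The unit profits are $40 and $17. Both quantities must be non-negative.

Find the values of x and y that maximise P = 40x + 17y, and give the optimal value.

x = 201/4, y = 23, maximum P = 2401

Extreme points and P = 40x + 17y:
  (0, 199/4) → P = 3383/4
  (0, 23) → P = 391
  (47, 105/4) → P = 9305/4
  (201/4, 23) → P = 2401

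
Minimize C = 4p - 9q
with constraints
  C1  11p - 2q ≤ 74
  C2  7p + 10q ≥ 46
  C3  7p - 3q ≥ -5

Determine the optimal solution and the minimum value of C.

p = 232/19, q = 573/19, minimum C = -4229/19

The binding constraints are 11p - 2q = 74 and 7p - 3q = -5.
Solving simultaneously gives p = 232/19, q = 573/19.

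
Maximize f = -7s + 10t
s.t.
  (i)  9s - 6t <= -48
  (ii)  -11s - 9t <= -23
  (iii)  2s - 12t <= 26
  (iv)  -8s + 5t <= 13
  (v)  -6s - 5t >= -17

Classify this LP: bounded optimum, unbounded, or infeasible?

The boundaries 9s - 6t = -48 and -11s - 9t = -23 meet at (-2, 5), but that point violates -8s + 5t ≤ 13. Every candidate vertex is excluded by some other constraint, so the feasible region is empty.

infeasible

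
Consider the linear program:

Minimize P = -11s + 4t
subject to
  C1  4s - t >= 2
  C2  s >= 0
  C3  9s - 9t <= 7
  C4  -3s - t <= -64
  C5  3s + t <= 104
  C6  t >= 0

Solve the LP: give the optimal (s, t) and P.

Corner points and P = -11s + 4t:
  (66/7, 250/7) → P = 274/7
  (106/7, 410/7) → P = 474/7
  (583/36, 185/12) → P = -4193/36
  (943/36, 305/12) → P = -6713/36

s = 943/36, t = 305/12, minimum P = -6713/36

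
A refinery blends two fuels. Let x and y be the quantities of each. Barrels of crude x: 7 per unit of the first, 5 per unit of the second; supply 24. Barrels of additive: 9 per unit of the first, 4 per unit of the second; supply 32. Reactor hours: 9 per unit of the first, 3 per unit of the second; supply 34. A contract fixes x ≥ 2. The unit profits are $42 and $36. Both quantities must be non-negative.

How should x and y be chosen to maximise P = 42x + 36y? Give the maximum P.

Feasible corners and P = 42x + 36y:
  (24/7, 0) → P = 144
  (2, 0) → P = 84
  (2, 2) → P = 156

The binding constraints are 7x + 5y = 24 and x = 2.
Solving simultaneously gives x = 2, y = 2.

x = 2, y = 2, maximum P = 156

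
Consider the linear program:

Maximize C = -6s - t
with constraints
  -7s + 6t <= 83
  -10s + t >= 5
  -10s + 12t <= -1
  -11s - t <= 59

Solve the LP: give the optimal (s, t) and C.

s = -64/21, t = -535/21, maximum C = 919/21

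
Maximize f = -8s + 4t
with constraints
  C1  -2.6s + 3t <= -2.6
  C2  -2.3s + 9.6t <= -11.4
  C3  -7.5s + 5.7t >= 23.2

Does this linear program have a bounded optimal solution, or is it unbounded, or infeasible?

unbounded

From the feasible point (-1407/128, -3991/384), moving in the direction (-3, -2.6) keeps every constraint satisfied while f increases without bound.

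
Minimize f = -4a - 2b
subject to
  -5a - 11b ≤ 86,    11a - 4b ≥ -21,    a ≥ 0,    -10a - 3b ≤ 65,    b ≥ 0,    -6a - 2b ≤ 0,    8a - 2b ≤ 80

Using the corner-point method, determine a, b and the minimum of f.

a = 181/5, b = 524/5, minimum f = -1772/5

Vertices and f = -4a - 2b:
  (0, 21/4) → f = -21/2
  (181/5, 524/5) → f = -1772/5
  (0, 0) → f = 0
  (10, 0) → f = -40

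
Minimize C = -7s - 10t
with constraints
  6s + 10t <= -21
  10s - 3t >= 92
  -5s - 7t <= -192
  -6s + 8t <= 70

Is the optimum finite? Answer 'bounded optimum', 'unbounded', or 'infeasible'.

From the feasible point (2067/8, -1257/8), moving in the direction (10, -6) keeps every constraint satisfied while C decreases without bound.

unbounded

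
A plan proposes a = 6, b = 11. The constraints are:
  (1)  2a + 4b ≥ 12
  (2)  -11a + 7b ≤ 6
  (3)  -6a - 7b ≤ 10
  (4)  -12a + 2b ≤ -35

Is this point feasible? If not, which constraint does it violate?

not feasible — violates (2)

Constraint (2): -11a + 7b = 11, which is not ≤ 6. All other constraints are satisfied.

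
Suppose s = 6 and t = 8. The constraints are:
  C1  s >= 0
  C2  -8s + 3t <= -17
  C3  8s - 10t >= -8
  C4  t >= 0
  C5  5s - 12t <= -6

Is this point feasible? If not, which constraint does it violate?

Constraint C3: 8s - 10t = -32, which is not ≥ -8. All other constraints are satisfied.

not feasible — violates C3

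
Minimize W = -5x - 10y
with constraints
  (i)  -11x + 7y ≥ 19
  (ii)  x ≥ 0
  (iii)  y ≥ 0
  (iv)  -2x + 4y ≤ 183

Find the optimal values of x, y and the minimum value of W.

x = 241/6, y = 395/6, minimum W = -5155/6

Vertices and W = -5x - 10y:
  (0, 19/7) → W = -190/7
  (241/6, 395/6) → W = -5155/6
  (0, 183/4) → W = -915/2

At the optimal vertex, -11x + 7y = 19 and -2x + 4y = 183.
Solving simultaneously gives x = 241/6, y = 395/6.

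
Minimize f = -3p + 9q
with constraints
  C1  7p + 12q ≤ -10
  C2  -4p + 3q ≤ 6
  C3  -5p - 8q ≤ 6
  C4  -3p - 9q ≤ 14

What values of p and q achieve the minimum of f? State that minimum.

Vertices and f = -3p + 9q:
  (2, -2) → f = -24
  (26/9, -68/27) → f = -94/3
  (58/21, -52/21) → f = -214/7

The binding constraints are 7p + 12q = -10 and -3p - 9q = 14.
Solving simultaneously gives p = 26/9, q = -68/27.

p = 26/9, q = -68/27, minimum f = -94/3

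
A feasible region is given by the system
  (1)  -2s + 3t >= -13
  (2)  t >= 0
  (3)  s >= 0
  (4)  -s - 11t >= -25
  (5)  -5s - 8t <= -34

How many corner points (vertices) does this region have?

3

Pairwise boundary intersections that survive every other constraint:
  (218/25, 37/25)
  (206/31, 3/31)
  (174/47, 91/47)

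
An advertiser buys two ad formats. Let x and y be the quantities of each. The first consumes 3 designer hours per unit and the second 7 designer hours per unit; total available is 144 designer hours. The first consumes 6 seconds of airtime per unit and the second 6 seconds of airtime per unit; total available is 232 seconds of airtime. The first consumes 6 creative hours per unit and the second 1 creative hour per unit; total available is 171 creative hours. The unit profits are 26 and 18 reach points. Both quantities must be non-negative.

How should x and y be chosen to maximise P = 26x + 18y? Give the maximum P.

Feasible corners and P = 26x + 18y:
  (0, 0) → P = 0
  (0, 144/7) → P = 2592/7
  (57/2, 0) → P = 741
  (27, 9) → P = 864

x = 27, y = 9, maximum P = 864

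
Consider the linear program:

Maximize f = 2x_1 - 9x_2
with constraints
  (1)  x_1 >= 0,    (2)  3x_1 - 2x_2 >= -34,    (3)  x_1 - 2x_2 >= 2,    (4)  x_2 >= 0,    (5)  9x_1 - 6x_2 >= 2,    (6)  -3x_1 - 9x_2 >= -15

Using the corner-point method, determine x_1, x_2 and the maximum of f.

Vertices and f = 2x_1 - 9x_2:
  (2, 0) → f = 4
  (16/5, 3/5) → f = 1
  (5, 0) → f = 10

x_1 = 5, x_2 = 0, maximum f = 10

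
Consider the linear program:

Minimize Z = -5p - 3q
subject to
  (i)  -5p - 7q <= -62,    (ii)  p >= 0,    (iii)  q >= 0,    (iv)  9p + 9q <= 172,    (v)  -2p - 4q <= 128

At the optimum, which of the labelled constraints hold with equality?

(iii) and (iv)

Feasible corners and Z = -5p - 3q:
  (0, 62/7) → Z = -186/7
  (62/5, 0) → Z = -62
  (0, 172/9) → Z = -172/3
  (172/9, 0) → Z = -860/9

The minimum is at (172/9, 0). Substituting into each constraint, equality holds for (iii) and (iv); the remaining constraints have slack.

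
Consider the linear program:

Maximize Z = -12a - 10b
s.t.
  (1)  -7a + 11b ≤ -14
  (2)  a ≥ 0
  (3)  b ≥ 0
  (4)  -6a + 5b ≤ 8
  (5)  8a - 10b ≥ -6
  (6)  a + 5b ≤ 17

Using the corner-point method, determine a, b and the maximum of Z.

a = 2, b = 0, maximum Z = -24

Corner points and Z = -12a - 10b:
  (2, 0) → Z = -24
  (257/46, 105/46) → Z = -2067/23
  (17, 0) → Z = -204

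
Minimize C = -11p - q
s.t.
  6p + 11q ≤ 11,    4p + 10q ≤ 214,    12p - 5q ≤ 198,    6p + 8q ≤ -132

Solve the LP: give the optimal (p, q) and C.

p = 22/3, q = -22, minimum C = -176/3

Feasible corners and C = -11p - q:
  (-561/4, 155/2) → C = 5861/4
  (-770/9, 143/3) → C = 8041/9
  (22/3, -22) → C = -176/3
The feasible region is unbounded (it extends along (-5, 2), (-5, -12)), but C strictly increases along every unbounded feasible direction, so there is no improving ray and the minimum is attained at a vertex.

At the optimal vertex, 12p - 5q = 198 and 6p + 8q = -132.
Solving simultaneously gives p = 22/3, q = -22.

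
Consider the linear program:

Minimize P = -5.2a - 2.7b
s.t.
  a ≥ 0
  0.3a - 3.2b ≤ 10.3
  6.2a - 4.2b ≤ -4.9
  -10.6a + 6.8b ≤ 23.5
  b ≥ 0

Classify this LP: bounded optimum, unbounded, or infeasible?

unbounded

From the feasible point (0, 7/6), moving in the direction (4.2, 6.2) keeps every constraint satisfied while P decreases without bound.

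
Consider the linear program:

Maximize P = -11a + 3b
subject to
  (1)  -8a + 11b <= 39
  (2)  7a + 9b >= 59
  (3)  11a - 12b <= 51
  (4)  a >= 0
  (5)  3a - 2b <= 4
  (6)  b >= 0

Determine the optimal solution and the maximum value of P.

The optimum lies where -8a + 11b = 39 and 7a + 9b = 59.
Solving simultaneously gives a = 2, b = 5.

a = 2, b = 5, maximum P = -7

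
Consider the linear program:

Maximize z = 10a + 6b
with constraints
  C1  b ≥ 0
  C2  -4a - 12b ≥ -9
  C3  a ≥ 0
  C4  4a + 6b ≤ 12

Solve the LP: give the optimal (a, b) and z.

a = 9/4, b = 0, maximum z = 45/2

Vertices and z = 10a + 6b:
  (9/4, 0) → z = 45/2
  (0, 0) → z = 0
  (0, 3/4) → z = 9/2

The binding constraints are b = 0 and -4a - 12b = -9.
Solving simultaneously gives a = 9/4, b = 0.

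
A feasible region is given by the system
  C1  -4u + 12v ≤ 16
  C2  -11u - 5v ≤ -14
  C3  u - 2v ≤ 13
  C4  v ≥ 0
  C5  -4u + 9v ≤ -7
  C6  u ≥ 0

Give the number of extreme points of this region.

Of the 15 pairwise boundary intersections, those satisfying every inequality are:
  (47, 17)
  (19, 23/3)
  (13, 0)
  (7/4, 0)

4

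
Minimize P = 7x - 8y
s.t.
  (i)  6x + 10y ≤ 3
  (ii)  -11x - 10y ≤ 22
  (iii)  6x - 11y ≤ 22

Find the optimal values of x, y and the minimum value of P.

x = -5, y = 33/10, minimum P = -307/5

Extreme points and P = 7x - 8y:
  (-5, 33/10) → P = -307/5
  (253/126, -19/21) → P = 2683/126
  (-22/181, -374/181) → P = 2838/181

The optimum lies where 6x + 10y = 3 and -11x - 10y = 22.
Solving simultaneously gives x = -5, y = 33/10.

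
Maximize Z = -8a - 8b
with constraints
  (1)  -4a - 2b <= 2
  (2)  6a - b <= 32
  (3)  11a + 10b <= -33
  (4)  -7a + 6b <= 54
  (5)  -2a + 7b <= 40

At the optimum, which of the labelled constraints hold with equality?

Feasible corners and Z = -8a - 8b:
  (31/8, -35/4) → Z = 39
  (23/9, -55/9) → Z = 256/9
  (287/71, -550/71) → Z = 2104/71

The maximum is at (31/8, -35/4). Substituting into each constraint, equality holds for (1) and (2); the remaining constraints have slack.

(1) and (2)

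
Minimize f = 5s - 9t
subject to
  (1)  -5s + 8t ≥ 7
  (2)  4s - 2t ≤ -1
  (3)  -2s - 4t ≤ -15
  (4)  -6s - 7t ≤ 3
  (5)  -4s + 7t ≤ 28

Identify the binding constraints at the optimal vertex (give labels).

Extreme points and f = 5s - 9t:
  (13/10, 31/10) → f = -107/5
  (49/20, 27/5) → f = -727/20
  (-7/30, 58/15) → f = -1079/30

The minimum is at (49/20, 27/5). Substituting into each constraint, equality holds for (2) and (5); the remaining constraints have slack.

(2) and (5)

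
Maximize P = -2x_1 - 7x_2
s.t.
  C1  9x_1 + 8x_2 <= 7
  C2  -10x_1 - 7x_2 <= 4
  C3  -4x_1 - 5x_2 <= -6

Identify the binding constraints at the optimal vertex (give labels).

Vertices and P = -2x_1 - 7x_2:
  (-81/17, 106/17) → P = -580/17
  (-1, 2) → P = -12
  (-31/11, 38/11) → P = -204/11

The maximum is at (-1, 2). Substituting into each constraint, equality holds for C1 and C3; the remaining constraints have slack.

C1 and C3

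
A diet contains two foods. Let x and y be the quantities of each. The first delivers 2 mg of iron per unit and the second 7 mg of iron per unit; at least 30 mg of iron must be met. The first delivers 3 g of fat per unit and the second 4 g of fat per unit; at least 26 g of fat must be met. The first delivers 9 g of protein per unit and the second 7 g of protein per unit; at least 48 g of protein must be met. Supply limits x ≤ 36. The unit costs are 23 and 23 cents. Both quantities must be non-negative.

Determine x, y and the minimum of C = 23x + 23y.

Corner points and C = 23x + 23y:
  (0, 48/7) → C = 1104/7
  (15, 0) → C = 345
  (36, 0) → C = 828
  (62/13, 38/13) → C = 2300/13
  (2/3, 6) → C = 460/3
The feasible region is unbounded (it extends along (0, 1)), but C strictly increases along every unbounded feasible direction, so there is no improving ray and the minimum is attained at a vertex.

The binding constraints are 3x + 4y = 26 and 9x + 7y = 48.
Solving simultaneously gives x = 2/3, y = 6.

x = 2/3, y = 6, minimum C = 460/3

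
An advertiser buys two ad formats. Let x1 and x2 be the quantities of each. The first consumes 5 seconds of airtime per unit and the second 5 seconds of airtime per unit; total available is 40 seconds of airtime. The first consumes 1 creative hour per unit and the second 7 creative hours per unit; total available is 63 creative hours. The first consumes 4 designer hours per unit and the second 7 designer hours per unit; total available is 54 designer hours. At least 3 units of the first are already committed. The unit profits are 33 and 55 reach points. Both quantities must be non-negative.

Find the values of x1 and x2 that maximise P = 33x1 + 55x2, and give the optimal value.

x1 = 3, x2 = 5, maximum P = 374

Vertices and P = 33x1 + 55x2:
  (8, 0) → P = 264
  (3, 0) → P = 99
  (3, 5) → P = 374

At the optimal vertex, 5x1 + 5x2 = 40 and x1 = 3.
Solving simultaneously gives x1 = 3, x2 = 5.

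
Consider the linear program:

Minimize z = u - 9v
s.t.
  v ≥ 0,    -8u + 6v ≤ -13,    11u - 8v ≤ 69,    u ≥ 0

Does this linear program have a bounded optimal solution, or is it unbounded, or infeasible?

Vertices and z = u - 9v:
  (13/8, 0) → z = 13/8
  (69/11, 0) → z = 69/11
  (155, 409/2) → z = -3371/2
The feasible region has finitely many vertices and no improving ray; the minimum is -3371/2 at (155, 409/2).

bounded optimum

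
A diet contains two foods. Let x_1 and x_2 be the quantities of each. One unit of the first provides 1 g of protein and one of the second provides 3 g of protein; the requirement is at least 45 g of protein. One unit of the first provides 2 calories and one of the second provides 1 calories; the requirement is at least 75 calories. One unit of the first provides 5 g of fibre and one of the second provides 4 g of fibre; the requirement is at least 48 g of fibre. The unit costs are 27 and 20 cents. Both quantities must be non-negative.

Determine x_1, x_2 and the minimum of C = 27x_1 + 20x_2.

x_1 = 36, x_2 = 3, minimum C = 1032

Extreme points and C = 27x_1 + 20x_2:
  (0, 75) → C = 1500
  (45, 0) → C = 1215
  (36, 3) → C = 1032
The feasible region is unbounded (it extends along (0, 1), (1, 0)), but C strictly increases along every unbounded feasible direction, so there is no improving ray and the minimum is attained at a vertex.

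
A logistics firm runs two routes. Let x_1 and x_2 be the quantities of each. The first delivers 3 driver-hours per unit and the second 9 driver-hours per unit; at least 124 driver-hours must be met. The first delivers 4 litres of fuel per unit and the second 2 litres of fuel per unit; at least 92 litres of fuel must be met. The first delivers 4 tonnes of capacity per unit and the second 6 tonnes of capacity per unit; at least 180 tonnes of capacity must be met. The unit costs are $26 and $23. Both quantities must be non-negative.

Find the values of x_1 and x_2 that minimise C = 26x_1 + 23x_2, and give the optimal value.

x_1 = 12, x_2 = 22, minimum C = 818

Extreme points and C = 26x_1 + 23x_2:
  (0, 46) → C = 1058
  (45, 0) → C = 1170
  (12, 22) → C = 818
The feasible region is unbounded (it extends along (0, 1), (1, 0)), but C strictly increases along every unbounded feasible direction, so there is no improving ray and the minimum is attained at a vertex.

At the optimal vertex, 4x_1 + 2x_2 = 92 and 4x_1 + 6x_2 = 180.
Solving simultaneously gives x_1 = 12, x_2 = 22.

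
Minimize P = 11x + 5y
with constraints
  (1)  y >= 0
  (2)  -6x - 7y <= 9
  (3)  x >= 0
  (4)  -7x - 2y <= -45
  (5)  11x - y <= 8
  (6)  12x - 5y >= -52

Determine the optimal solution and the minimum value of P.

x = 61/29, y = 439/29, minimum P = 2866/29

Vertices and P = 11x + 5y:
  (61/29, 439/29) → P = 2866/29
  (121/59, 904/59) → P = 5851/59
  (92/43, 668/43) → P = 4352/43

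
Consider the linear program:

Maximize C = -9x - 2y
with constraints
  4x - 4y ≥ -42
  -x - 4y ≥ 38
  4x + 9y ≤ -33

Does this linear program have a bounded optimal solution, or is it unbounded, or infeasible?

From the feasible point (-16, -11/2), moving in the direction (-4, -4) keeps every constraint satisfied while C increases without bound.

unbounded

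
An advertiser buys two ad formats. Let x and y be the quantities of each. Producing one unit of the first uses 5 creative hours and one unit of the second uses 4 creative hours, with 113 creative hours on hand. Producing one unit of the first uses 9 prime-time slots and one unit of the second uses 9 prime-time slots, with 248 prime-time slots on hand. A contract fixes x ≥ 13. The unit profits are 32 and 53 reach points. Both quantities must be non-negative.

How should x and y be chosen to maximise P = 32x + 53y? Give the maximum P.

Feasible corners and P = 32x + 53y:
  (113/5, 0) → P = 3616/5
  (13, 0) → P = 416
  (13, 12) → P = 1052

x = 13, y = 12, maximum P = 1052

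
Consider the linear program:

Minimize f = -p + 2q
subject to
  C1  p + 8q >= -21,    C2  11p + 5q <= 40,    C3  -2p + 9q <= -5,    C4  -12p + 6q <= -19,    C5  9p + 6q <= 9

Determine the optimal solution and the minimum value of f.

p = 3, q = -3, minimum f = -9

At the optimal vertex, p + 8q = -21 and 9p + 6q = 9.
Solving simultaneously gives p = 3, q = -3.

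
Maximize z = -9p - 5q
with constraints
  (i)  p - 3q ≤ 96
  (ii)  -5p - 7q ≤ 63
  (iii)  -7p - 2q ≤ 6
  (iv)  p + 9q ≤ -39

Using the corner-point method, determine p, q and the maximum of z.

p = 28/13, q = -137/13, maximum z = 433/13

Extreme points and z = -9p - 5q:
  (483/22, -543/22) → z = -816/11
  (249/4, -45/4) → z = -504
  (28/13, -137/13) → z = 433/13
  (24/61, -267/61) → z = 1119/61

The binding constraints are -5p - 7q = 63 and -7p - 2q = 6.
Solving simultaneously gives p = 28/13, q = -137/13.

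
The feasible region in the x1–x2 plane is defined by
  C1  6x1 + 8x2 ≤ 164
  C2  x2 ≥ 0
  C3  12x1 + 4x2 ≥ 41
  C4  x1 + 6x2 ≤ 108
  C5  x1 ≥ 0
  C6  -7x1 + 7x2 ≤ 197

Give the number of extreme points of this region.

Pairwise boundary intersections that survive every other constraint:
  (82/3, 0)
  (30/7, 121/7)
  (41/12, 0)
  (0, 41/4)
  (0, 18)

5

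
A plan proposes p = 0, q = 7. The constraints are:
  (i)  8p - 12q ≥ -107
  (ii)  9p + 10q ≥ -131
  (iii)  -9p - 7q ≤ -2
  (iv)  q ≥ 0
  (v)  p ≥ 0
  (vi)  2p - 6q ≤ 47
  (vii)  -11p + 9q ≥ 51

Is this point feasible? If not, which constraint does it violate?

(i): -84 ≥ -107 ✓
(ii): 70 ≥ -131 ✓
(iii): -49 ≤ -2 ✓
(iv): 7 ≥ 0 ✓
(v): 0 ≥ 0 ✓
(vi): -42 ≤ 47 ✓
(vii): 63 ≥ 51 ✓

feasible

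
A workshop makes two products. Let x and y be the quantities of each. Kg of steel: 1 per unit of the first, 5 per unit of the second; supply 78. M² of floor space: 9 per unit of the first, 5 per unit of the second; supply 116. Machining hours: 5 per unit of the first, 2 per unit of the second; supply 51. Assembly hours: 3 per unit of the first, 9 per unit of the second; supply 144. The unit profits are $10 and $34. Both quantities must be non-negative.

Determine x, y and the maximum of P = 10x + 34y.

x = 3, y = 15, maximum P = 540

Extreme points and P = 10x + 34y:
  (0, 0) → P = 0
  (0, 78/5) → P = 2652/5
  (51/5, 0) → P = 102
  (3, 15) → P = 540
  (57/13, 189/13) → P = 6996/13

The binding constraints are x + 5y = 78 and 3x + 9y = 144.
Solving simultaneously gives x = 3, y = 15.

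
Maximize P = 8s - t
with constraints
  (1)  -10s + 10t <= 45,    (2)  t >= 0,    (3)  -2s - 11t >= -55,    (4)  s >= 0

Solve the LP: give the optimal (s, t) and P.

s = 55/2, t = 0, maximum P = 220

Corner points and P = 8s - t:
  (11/26, 64/13) → P = -20/13
  (0, 9/2) → P = -9/2
  (55/2, 0) → P = 220
  (0, 0) → P = 0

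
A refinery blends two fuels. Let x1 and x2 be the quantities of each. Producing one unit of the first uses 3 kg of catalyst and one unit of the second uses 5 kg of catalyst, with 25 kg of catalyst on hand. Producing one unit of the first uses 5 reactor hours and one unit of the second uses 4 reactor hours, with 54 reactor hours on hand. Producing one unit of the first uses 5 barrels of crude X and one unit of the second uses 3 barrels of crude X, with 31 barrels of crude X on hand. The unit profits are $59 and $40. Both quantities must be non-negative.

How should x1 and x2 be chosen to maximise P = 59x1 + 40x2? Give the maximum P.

Feasible corners and P = 59x1 + 40x2:
  (0, 0) → P = 0
  (0, 5) → P = 200
  (31/5, 0) → P = 1829/5
  (5, 2) → P = 375

The binding constraints are 3x1 + 5x2 = 25 and 5x1 + 3x2 = 31.
Solving simultaneously gives x1 = 5, x2 = 2.

x1 = 5, x2 = 2, maximum P = 375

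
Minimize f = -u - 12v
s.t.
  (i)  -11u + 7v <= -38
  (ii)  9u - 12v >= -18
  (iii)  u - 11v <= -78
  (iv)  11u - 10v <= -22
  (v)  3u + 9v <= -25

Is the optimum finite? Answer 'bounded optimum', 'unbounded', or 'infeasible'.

infeasible

The boundaries 11u - 10v = -22 and 3u + 9v = -25 meet at (-448/129, -209/129), but that point violates -11u + 7v ≤ -38. Every candidate vertex is excluded by some other constraint, so the feasible region is empty.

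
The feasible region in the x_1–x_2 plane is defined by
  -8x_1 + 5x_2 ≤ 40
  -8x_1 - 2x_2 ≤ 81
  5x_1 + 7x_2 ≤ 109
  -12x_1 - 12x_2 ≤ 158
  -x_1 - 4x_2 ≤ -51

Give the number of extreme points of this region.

The feasible vertices (each the meet of two boundaries and inside every other half-plane) are:
  (265/81, 1072/81)
  (95/37, 448/37)
  (79/13, 146/13)

3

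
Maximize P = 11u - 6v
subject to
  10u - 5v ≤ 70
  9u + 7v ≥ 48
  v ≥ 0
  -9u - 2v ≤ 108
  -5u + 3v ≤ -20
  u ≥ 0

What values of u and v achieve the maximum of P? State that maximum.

u = 7, v = 0, maximum P = 77

Extreme points and P = 11u - 6v:
  (7, 0) → P = 77
  (22, 30) → P = 62
  (16/3, 0) → P = 176/3
  (142/31, 30/31) → P = 1382/31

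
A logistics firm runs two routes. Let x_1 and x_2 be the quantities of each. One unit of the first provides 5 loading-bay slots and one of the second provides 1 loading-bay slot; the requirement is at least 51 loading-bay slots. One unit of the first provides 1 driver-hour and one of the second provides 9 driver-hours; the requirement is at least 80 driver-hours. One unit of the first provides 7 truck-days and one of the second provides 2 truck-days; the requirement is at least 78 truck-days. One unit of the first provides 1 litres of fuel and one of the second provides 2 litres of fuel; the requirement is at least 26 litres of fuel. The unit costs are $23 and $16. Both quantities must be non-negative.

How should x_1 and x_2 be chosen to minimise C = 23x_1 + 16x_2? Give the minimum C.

Feasible corners and C = 23x_1 + 16x_2:
  (0, 51) → C = 816
  (80, 0) → C = 1840
  (8, 11) → C = 360
  (74/7, 54/7) → C = 2566/7
  (26/3, 26/3) → C = 338
The feasible region is unbounded (it extends along (0, 1), (1, 0)), but C strictly increases along every unbounded feasible direction, so there is no improving ray and the minimum is attained at a vertex.

The binding constraints are 7x_1 + 2x_2 = 78 and x_1 + 2x_2 = 26.
Solving simultaneously gives x_1 = 26/3, x_2 = 26/3.

x_1 = 26/3, x_2 = 26/3, minimum C = 338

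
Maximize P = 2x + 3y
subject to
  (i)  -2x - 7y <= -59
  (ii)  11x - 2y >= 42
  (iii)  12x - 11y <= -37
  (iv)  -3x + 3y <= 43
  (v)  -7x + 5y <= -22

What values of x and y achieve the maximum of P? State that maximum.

x = 362/3, y = 135, maximum P = 1939/3

Feasible corners and P = 2x + 3y:
  (362/3, 135) → P = 1939/3
  (427/17, 523/17) → P = 2423/17
  (281/6, 367/6) → P = 1663/6

The optimum lies where 12x - 11y = -37 and -3x + 3y = 43.
Solving simultaneously gives x = 362/3, y = 135.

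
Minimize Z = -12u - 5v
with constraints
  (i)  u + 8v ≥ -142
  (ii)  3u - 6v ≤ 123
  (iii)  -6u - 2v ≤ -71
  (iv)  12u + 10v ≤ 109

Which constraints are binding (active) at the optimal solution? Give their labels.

(ii) and (iv)

Extreme points and Z = -12u - 5v:
  (16, -25/2) → Z = -259/2
  (314/17, -383/34) → Z = -5621/34
  (41/3, -11/2) → Z = -273/2

The minimum is at (314/17, -383/34). Substituting into each constraint, equality holds for (ii) and (iv); the remaining constraints have slack.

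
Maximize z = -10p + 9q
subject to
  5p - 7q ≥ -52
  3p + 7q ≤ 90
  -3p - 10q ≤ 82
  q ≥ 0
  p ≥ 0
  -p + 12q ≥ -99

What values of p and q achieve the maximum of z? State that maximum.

Feasible corners and z = -10p + 9q:
  (19/4, 303/28) → z = 1397/28
  (0, 52/7) → z = 468/7
  (30, 0) → z = -300
  (0, 0) → z = 0

The binding constraints are 5p - 7q = -52 and p = 0.
Solving simultaneously gives p = 0, q = 52/7.

p = 0, q = 52/7, maximum z = 468/7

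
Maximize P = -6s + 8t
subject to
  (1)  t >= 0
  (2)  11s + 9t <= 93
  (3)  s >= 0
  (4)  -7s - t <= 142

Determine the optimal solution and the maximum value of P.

s = 0, t = 31/3, maximum P = 248/3

Vertices and P = -6s + 8t:
  (93/11, 0) → P = -558/11
  (0, 0) → P = 0
  (0, 31/3) → P = 248/3

The optimum lies where 11s + 9t = 93 and s = 0.
Solving simultaneously gives s = 0, t = 31/3.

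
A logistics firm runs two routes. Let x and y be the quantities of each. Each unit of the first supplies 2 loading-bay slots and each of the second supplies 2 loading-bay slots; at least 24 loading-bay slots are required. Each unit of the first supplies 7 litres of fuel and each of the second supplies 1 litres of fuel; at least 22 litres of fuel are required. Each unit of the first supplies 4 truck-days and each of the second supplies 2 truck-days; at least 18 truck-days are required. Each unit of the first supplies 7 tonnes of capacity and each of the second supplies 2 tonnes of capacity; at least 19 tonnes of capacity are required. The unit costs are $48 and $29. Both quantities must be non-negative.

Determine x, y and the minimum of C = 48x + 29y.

x = 5/3, y = 31/3, minimum C = 1139/3

Vertices and C = 48x + 29y:
  (0, 22) → C = 638
  (12, 0) → C = 576
  (5/3, 31/3) → C = 1139/3
The feasible region is unbounded (it extends along (0, 1), (1, 0)), but C strictly increases along every unbounded feasible direction, so there is no improving ray and the minimum is attained at a vertex.

The optimum lies where 2x + 2y = 24 and 7x + y = 22.
Solving simultaneously gives x = 5/3, y = 31/3.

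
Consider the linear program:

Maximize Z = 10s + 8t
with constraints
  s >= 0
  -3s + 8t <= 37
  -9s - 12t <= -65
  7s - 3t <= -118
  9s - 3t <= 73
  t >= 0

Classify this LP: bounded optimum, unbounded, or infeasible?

The boundaries s = 0 and 7s - 3t = -118 meet at (0, 118/3), but that point violates -3s + 8t ≤ 37. Every candidate vertex is excluded by some other constraint, so the feasible region is empty.

infeasible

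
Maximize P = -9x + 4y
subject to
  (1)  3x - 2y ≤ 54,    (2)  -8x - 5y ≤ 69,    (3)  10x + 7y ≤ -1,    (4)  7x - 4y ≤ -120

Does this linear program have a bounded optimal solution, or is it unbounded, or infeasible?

Feasible corners and P = -9x + 4y:
  (-239/3, 341/3) → P = 3515/3
  (-876/67, 477/67) → P = 9792/67
  (-844/89, 1193/89) → P = 12368/89
The feasible region has finitely many vertices and no improving ray; the maximum is 3515/3 at (-239/3, 341/3).

bounded optimum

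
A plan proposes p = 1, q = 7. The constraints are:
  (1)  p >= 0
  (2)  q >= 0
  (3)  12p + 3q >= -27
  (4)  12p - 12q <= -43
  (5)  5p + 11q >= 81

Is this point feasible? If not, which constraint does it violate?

feasible

(1): 1 ≥ 0 ✓
(2): 7 ≥ 0 ✓
(3): 33 ≥ -27 ✓
(4): -72 ≤ -43 ✓
(5): 82 ≥ 81 ✓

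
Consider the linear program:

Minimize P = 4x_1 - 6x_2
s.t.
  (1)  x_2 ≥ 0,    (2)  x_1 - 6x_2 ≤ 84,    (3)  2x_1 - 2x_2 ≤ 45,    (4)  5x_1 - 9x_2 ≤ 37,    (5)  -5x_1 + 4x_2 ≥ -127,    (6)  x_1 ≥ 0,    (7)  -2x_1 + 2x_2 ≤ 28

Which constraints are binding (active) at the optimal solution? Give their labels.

(5) and (7)

Corner points and P = 4x_1 - 6x_2:
  (37/5, 0) → P = 148/5
  (0, 0) → P = 0
  (199/5, 18) → P = 256/5
  (183, 197) → P = -450
  (0, 14) → P = -84

The minimum is at (183, 197). Substituting into each constraint, equality holds for (5) and (7); the remaining constraints have slack.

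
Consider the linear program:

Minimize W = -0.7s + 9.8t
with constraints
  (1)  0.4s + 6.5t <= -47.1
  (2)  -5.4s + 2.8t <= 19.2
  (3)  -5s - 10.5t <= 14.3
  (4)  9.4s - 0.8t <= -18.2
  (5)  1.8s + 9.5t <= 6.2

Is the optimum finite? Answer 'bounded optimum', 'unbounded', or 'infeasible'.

The boundaries 0.4s + 6.5t = -47.1 and -5.4s + 2.8t = 19.2 meet at (-12834/1811, -12333/1811), but that point violates -5s - 10.5t ≤ 14.3. Every candidate vertex is excluded by some other constraint, so the feasible region is empty.

infeasible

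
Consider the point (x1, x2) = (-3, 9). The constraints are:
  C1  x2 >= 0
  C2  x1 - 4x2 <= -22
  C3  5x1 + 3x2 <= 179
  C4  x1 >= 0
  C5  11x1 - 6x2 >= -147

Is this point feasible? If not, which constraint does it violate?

Constraint C4: x1 = -3, which is not ≥ 0. All other constraints are satisfied.

not feasible — violates C4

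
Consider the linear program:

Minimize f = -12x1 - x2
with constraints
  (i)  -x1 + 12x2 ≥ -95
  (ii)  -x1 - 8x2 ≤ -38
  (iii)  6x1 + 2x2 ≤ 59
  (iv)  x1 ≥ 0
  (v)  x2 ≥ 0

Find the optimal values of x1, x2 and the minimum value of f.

x1 = 198/23, x2 = 169/46, minimum f = -4921/46

Vertices and f = -12x1 - x2:
  (198/23, 169/46) → f = -4921/46
  (0, 19/4) → f = -19/4
  (0, 59/2) → f = -59/2

The binding constraints are -x1 - 8x2 = -38 and 6x1 + 2x2 = 59.
Solving simultaneously gives x1 = 198/23, x2 = 169/46.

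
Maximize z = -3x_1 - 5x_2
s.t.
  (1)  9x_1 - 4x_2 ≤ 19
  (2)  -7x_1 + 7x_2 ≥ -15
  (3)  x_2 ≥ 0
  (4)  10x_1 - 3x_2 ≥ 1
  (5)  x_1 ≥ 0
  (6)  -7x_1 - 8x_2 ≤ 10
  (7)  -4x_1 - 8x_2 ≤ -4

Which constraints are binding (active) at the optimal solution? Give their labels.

(4) and (7)

Corner points and z = -3x_1 - 5x_2:
  (19/9, 0) → z = -19/3
  (1, 0) → z = -3
  (5/23, 9/23) → z = -60/23
The feasible region is unbounded (it extends along (4, 9), (3, 10)), but z strictly decreases along every unbounded feasible direction, so there is no improving ray and the maximum is attained at a vertex.

The maximum is at (5/23, 9/23). Substituting into each constraint, equality holds for (4) and (7); the remaining constraints have slack.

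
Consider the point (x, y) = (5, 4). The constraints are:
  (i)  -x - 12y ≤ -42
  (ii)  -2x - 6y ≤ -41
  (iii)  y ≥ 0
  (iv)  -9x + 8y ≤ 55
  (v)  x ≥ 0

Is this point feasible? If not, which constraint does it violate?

Constraint (ii): -2x - 6y = -34, which is not ≤ -41. All other constraints are satisfied.

not feasible — violates (ii)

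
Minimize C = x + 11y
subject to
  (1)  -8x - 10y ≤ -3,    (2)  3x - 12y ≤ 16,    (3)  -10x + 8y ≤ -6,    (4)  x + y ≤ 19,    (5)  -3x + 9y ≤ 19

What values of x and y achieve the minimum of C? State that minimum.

Extreme points and C = x + 11y:
  (14/9, -17/18) → C = -53/6
  (21/41, -9/82) → C = -57/82
  (244/15, 41/15) → C = 139/3
  (103/33, 104/33) → C = 1247/33
  (38/3, 19/3) → C = 247/3

x = 14/9, y = -17/18, minimum C = -53/6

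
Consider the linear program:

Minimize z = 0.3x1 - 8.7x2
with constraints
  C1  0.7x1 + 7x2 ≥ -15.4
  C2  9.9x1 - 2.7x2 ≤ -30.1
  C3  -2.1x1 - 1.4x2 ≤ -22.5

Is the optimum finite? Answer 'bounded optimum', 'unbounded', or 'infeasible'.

unbounded

From the feasible point (1861/1953, 9532/651), moving in the direction (2.7, 9.9) keeps every constraint satisfied while z decreases without bound.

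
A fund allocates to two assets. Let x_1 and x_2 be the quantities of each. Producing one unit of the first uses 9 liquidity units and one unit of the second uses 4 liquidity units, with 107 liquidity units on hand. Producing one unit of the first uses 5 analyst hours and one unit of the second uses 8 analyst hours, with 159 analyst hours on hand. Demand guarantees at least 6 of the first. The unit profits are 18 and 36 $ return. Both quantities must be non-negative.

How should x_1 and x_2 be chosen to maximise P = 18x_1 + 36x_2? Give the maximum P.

x_1 = 6, x_2 = 53/4, maximum P = 585

Corner points and P = 18x_1 + 36x_2:
  (107/9, 0) → P = 214
  (6, 0) → P = 108
  (6, 53/4) → P = 585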